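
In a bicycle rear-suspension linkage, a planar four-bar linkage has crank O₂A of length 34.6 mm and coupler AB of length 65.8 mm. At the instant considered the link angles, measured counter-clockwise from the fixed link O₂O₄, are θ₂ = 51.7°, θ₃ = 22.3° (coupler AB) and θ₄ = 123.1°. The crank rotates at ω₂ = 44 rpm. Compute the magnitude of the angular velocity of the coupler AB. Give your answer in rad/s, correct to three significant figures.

ω₂ = 4.608 rad/s (from 44 rpm).
Differentiating the loop-closure r₂e^{iθ₂}+r₃e^{iθ₃}=r₁+r₄e^{iθ₄} gives r₂ω₂e^{iθ₂}+r₃ω₃e^{iθ₃}=r₄ω₄e^{iθ₄}.
Eliminating the other unknown: ω₃ = r₂ω₂ sin(θ₄−θ₂) / [r₃ sin(θ₃−θ₄)].
Numerator sine = +0.94777; denominator sine = -0.98229.
Result = 0.0346·4.608·(+0.94777) / (0.0658·(-0.98229)) = -2.3377 rad/s; magnitude 2.3377 rad/s.

2.34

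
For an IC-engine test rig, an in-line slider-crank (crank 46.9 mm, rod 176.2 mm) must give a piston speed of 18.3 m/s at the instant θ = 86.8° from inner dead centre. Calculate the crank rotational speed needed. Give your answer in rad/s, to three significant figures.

385

For an in-line slider-crank, |v_piston| = rω|sinθ|·[1 + r cosθ/√(L² − r² sin²θ)].
With r = 0.0469 m, L = 0.1762 m, θ = 86.8°: the bracketed kinematic factor |dx/dθ| = 0.047549 m.
ω = v/|dx/dθ| = 18.3/0.047549 = 384.87 rad/s.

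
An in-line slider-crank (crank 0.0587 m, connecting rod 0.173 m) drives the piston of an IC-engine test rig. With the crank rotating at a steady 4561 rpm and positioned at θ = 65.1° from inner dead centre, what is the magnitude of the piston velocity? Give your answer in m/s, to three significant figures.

29.2

ω = 2π·4561/60 = 477.6 rad/s
For an in-line slider-crank, x = r cosθ + √(L² − r² sin²θ), so v = −rω sinθ·[1 + r cosθ/√(L² − r² sin²θ)].
With r = 0.0587 m, L = 0.173 m, θ = 65.1°: √(L² − r² sin²θ) = 0.1646 m.
v = −0.0587·477.6·0.90704·[1 + 0.0587·0.42104/0.1646] = -29.249 m/s.
|v| = 29.249 m/s.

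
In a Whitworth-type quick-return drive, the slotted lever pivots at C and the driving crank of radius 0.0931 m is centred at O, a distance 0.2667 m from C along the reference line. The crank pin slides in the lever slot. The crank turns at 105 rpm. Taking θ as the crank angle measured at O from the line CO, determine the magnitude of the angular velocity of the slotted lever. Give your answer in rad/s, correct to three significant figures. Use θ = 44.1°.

ω = 11 rad/s (from 105 rpm).
Crank pin A relative to C: A = (d + r cosθ, r sinθ); lever angle φ = atan2(r sinθ, d + r cosθ).
Differentiating tanφ: φ̇ = rω(d cosθ + r)/(d² + r² + 2dr cosθ).
d² + r² + 2dr cosθ = |CA|² = 0.115458 m²;  d cosθ + r = +0.28462 m.
|ω_lever| = |0.0931·11·+0.28462| / 0.115458 = 2.5236 rad/s.

2.52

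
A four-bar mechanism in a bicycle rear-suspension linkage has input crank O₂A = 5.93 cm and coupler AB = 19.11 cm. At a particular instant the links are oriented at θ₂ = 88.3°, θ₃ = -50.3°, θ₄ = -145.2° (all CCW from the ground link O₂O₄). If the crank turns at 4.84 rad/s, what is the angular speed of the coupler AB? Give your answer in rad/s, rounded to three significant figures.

1.21

ω₂ = 4.84 rad/s
Differentiating the loop-closure r₂e^{iθ₂}+r₃e^{iθ₃}=r₁+r₄e^{iθ₄} gives r₂ω₂e^{iθ₂}+r₃ω₃e^{iθ₃}=r₄ω₄e^{iθ₄}.
Eliminating the other unknown: ω₃ = r₂ω₂ sin(θ₄−θ₂) / [r₃ sin(θ₃−θ₄)].
Numerator sine = +0.80386; denominator sine = +0.99635.
Result = 0.0593·4.84·(+0.80386) / (0.1911·(+0.99635)) = +1.2117 rad/s; magnitude 1.2117 rad/s.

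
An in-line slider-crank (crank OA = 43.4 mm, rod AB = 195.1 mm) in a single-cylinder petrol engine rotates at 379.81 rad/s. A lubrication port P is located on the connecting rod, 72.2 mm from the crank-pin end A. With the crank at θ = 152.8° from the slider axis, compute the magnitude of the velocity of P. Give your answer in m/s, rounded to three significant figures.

11.6

ω = 379.8 rad/s.  Crank-pin speed |V_A| = rω = 16.484 m/s, perpendicular to OA.
Rod angle: sinφ = −(r/L) sinθ ⇒ φ = -5.836°; ω_rod = −rω cosθ/√(L²−r²sin²θ) = +75.537 rad/s.
V_P = V_A + ω_rod × AP, with AP = 0.0722 m along the rod.
Components: V_Px = −rω sinθ − a·ω_rod·sinφ = -6.9801 m/s;  V_Py = rω cosθ + a·ω_rod·cosφ = -9.2354 m/s.
|V_P| = √(V_Px² + V_Py²) = 11.576 m/s.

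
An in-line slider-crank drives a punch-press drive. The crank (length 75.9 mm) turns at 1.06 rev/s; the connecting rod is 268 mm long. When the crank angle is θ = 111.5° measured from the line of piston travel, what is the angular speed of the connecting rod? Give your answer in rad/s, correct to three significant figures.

0.717

ω = 6.66 rad/s (converted from 1.06 rev/s).
The rod makes angle φ with the slider axis where L sinφ = r sinθ; differentiating, L cosφ·φ̇ = r ω cosθ.
L cosφ = √(L² − r² sin²θ) = 0.25853 m.
|ω_rod| = r ω |cosθ| / √(L² − r² sin²θ) = 0.0759·6.66·0.36650/0.25853 = 0.71663 rad/s.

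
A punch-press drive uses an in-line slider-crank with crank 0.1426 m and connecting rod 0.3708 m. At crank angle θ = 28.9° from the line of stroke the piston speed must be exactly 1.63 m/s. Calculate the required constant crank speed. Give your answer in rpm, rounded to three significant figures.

For an in-line slider-crank, |v_piston| = rω|sinθ|·[1 + r cosθ/√(L² − r² sin²θ)].
With r = 0.1426 m, L = 0.3708 m, θ = 28.9°: the bracketed kinematic factor |dx/dθ| = 0.09253 m.
ω = v/|dx/dθ| = 1.63/0.09253 = 17.616 rad/s.
N = 60ω/(2π) = 168.22 rpm.

168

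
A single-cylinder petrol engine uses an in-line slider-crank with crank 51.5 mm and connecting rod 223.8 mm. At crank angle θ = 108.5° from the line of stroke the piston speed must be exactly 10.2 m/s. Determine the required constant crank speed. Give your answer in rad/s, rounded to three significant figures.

226

For an in-line slider-crank, |v_piston| = rω|sinθ|·[1 + r cosθ/√(L² − r² sin²θ)].
With r = 0.0515 m, L = 0.2238 m, θ = 108.5°: the bracketed kinematic factor |dx/dθ| = 0.045185 m.
ω = v/|dx/dθ| = 10.2/0.045185 = 225.74 rad/s.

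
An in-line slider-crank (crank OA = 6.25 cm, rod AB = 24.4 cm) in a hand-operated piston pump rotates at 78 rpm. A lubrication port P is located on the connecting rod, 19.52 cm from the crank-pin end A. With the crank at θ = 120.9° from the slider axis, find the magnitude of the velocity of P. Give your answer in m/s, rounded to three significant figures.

0.394

ω = 8.168 rad/s.  Crank-pin speed |V_A| = rω = 0.51051 m/s, perpendicular to OA.
Rod angle: sinφ = −(r/L) sinθ ⇒ φ = -12.697°; ω_rod = −rω cosθ/√(L²−r²sin²θ) = +1.1014 rad/s.
V_P = V_A + ω_rod × AP, with AP = 0.1952 m along the rod.
Components: V_Px = −rω sinθ − a·ω_rod·sinφ = -0.3908 m/s;  V_Py = rω cosθ + a·ω_rod·cosφ = -0.052433 m/s.
|V_P| = √(V_Px² + V_Py²) = 0.3943 m/s.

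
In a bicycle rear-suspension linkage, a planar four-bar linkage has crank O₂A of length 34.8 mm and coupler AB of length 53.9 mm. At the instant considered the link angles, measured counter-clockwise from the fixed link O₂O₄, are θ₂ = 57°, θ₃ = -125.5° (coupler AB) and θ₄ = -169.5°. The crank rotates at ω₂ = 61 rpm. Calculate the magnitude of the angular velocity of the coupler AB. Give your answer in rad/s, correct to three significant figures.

4.31

ω₂ = 6.388 rad/s (from 61 rpm).
Differentiating the loop-closure r₂e^{iθ₂}+r₃e^{iθ₃}=r₁+r₄e^{iθ₄} gives r₂ω₂e^{iθ₂}+r₃ω₃e^{iθ₃}=r₄ω₄e^{iθ₄}.
Eliminating the other unknown: ω₃ = r₂ω₂ sin(θ₄−θ₂) / [r₃ sin(θ₃−θ₄)].
Numerator sine = +0.72537; denominator sine = +0.69466.
Result = 0.0348·6.388·(+0.72537) / (0.0539·(+0.69466)) = +4.3067 rad/s; magnitude 4.3067 rad/s.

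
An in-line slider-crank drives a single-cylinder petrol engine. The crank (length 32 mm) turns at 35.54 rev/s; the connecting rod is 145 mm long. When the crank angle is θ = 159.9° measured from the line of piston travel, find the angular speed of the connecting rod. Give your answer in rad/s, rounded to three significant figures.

ω = 223.3 rad/s (converted from 35.54 rev/s).
The rod makes angle φ with the slider axis where L sinφ = r sinθ; differentiating, L cosφ·φ̇ = r ω cosθ.
L cosφ = √(L² − r² sin²θ) = 0.14458 m.
|ω_rod| = r ω |cosθ| / √(L² − r² sin²θ) = 0.032·223.3·0.93909/0.14458 = 46.413 rad/s.

46.4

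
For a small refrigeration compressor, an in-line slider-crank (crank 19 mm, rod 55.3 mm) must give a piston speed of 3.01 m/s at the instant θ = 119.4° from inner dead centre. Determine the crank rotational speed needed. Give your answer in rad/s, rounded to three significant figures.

221

For an in-line slider-crank, |v_piston| = rω|sinθ|·[1 + r cosθ/√(L² − r² sin²θ)].
With r = 0.019 m, L = 0.0553 m, θ = 119.4°: the bracketed kinematic factor |dx/dθ| = 0.013627 m.
ω = v/|dx/dθ| = 3.01/0.013627 = 220.89 rad/s.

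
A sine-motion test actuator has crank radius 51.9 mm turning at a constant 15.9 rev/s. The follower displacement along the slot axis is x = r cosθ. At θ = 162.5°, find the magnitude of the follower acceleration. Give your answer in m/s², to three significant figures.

494

ω = 99.9 rad/s (from 15.9 rev/s).
x = r cosθ ⇒ ẍ = −rω² cosθ (ω constant).
|a| = rω²|cosθ| = 0.0519·(99.9)²·|cos 162.5°| = 494.02 m/s².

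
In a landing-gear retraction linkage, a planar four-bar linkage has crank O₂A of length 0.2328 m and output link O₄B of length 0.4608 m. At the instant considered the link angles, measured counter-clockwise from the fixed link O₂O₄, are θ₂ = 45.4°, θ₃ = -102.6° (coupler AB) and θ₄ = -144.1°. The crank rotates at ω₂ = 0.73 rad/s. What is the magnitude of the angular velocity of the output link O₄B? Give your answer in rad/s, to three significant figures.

0.295

ω₂ = 0.73 rad/s
Differentiating the loop-closure r₂e^{iθ₂}+r₃e^{iθ₃}=r₁+r₄e^{iθ₄} gives r₂ω₂e^{iθ₂}+r₃ω₃e^{iθ₃}=r₄ω₄e^{iθ₄}.
Eliminating the other unknown: ω₄ = r₂ω₂ sin(θ₂−θ₃) / [r₄ sin(θ₄−θ₃)].
Numerator sine = +0.52992; denominator sine = -0.66262.
Result = 0.2328·0.73·(+0.52992) / (0.4608·(-0.66262)) = -0.29494 rad/s; magnitude 0.29494 rad/s.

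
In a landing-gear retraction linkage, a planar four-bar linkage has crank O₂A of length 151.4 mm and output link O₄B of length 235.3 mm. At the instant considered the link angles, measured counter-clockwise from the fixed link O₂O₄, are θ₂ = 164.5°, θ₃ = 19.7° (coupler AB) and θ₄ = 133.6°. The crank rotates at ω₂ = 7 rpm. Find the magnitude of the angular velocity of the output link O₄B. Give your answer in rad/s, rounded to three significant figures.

0.297

ω₂ = 0.733 rad/s (from 7 rpm).
Differentiating the loop-closure r₂e^{iθ₂}+r₃e^{iθ₃}=r₁+r₄e^{iθ₄} gives r₂ω₂e^{iθ₂}+r₃ω₃e^{iθ₃}=r₄ω₄e^{iθ₄}.
Eliminating the other unknown: ω₄ = r₂ω₂ sin(θ₂−θ₃) / [r₄ sin(θ₄−θ₃)].
Numerator sine = +0.57643; denominator sine = +0.91425.
Result = 0.1514·0.733·(+0.57643) / (0.2353·(+0.91425)) = +0.29738 rad/s; magnitude 0.29738 rad/s.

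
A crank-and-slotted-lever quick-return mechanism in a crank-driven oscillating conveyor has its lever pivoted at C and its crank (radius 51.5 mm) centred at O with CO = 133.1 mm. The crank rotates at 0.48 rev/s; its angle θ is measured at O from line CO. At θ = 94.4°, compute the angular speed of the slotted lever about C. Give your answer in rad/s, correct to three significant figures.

ω = 3.016 rad/s (from 0.48 rev/s).
Crank pin A relative to C: A = (d + r cosθ, r sinθ); lever angle φ = atan2(r sinθ, d + r cosθ).
Differentiating tanφ: φ̇ = rω(d cosθ + r)/(d² + r² + 2dr cosθ).
d² + r² + 2dr cosθ = |CA|² = 0.0193161 m²;  d cosθ + r = +0.041289 m.
|ω_lever| = |0.0515·3.016·+0.041289| / 0.0193161 = 0.332 rad/s.

0.332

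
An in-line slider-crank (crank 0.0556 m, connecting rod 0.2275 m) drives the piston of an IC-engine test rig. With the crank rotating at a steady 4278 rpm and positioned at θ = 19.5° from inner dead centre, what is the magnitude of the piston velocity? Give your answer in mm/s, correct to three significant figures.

10200

ω = 2π·4278/60 = 448 rad/s
For an in-line slider-crank, x = r cosθ + √(L² − r² sin²θ), so v = −rω sinθ·[1 + r cosθ/√(L² − r² sin²θ)].
With r = 0.0556 m, L = 0.2275 m, θ = 19.5°: √(L² − r² sin²θ) = 0.22674 m.
v = −0.0556·448·0.33381·[1 + 0.0556·0.94264/0.22674] = -10.236 m/s.
|v| = 10.236 m/s = 10236 mm/s.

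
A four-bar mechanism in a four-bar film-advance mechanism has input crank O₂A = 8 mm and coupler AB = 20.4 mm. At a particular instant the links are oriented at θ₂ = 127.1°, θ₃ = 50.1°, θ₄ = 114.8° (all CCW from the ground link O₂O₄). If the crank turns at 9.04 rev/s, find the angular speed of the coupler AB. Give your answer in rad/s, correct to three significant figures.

ω₂ = 56.8 rad/s (from 9.04 rev/s).
Differentiating the loop-closure r₂e^{iθ₂}+r₃e^{iθ₃}=r₁+r₄e^{iθ₄} gives r₂ω₂e^{iθ₂}+r₃ω₃e^{iθ₃}=r₄ω₄e^{iθ₄}.
Eliminating the other unknown: ω₃ = r₂ω₂ sin(θ₄−θ₂) / [r₃ sin(θ₃−θ₄)].
Numerator sine = -0.21303; denominator sine = -0.90408.
Result = 0.008·56.8·(-0.21303) / (0.0204·(-0.90408)) = +5.2486 rad/s; magnitude 5.2486 rad/s.

5.25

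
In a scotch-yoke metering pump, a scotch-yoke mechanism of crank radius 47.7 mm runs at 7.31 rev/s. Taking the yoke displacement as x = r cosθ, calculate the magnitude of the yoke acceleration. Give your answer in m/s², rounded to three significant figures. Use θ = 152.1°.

88.9

ω = 45.93 rad/s (from 7.31 rev/s).
x = r cosθ ⇒ ẍ = −rω² cosθ (ω constant).
|a| = rω²|cosθ| = 0.0477·(45.93)²·|cos 152.1°| = 88.93 m/s².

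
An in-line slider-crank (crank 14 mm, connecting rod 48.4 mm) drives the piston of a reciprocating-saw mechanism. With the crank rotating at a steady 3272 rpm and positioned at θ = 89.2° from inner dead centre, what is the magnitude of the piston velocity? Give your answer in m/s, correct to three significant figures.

4.82

ω = 2π·3272/60 = 342.6 rad/s
For an in-line slider-crank, x = r cosθ + √(L² − r² sin²θ), so v = −rω sinθ·[1 + r cosθ/√(L² − r² sin²θ)].
With r = 0.014 m, L = 0.0484 m, θ = 89.2°: √(L² − r² sin²θ) = 0.046331 m.
v = −0.014·342.6·0.99990·[1 + 0.014·0.01396/0.046331] = -4.8168 m/s.
|v| = 4.8168 m/s.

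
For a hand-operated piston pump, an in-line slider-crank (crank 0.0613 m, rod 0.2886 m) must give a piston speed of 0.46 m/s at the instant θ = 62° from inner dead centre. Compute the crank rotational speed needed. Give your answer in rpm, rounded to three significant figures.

For an in-line slider-crank, |v_piston| = rω|sinθ|·[1 + r cosθ/√(L² − r² sin²θ)].
With r = 0.0613 m, L = 0.2886 m, θ = 62°: the bracketed kinematic factor |dx/dθ| = 0.059619 m.
ω = v/|dx/dθ| = 0.46/0.059619 = 7.7156 rad/s.
N = 60ω/(2π) = 73.679 rpm.

73.7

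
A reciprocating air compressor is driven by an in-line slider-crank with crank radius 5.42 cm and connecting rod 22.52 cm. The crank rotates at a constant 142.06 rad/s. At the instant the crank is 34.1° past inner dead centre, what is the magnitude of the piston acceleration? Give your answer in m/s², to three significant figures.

1010

ω = 142.1 rad/s
x(θ) = r cosθ + √(L² − r² sin²θ); with ω constant, a = ω²·d²x/dθ².
d²x/dθ² = −r cosθ − r²(cos2θ)/√u − r⁴ sin²2θ/(4u^{3/2}),  u = L² − r² sin²θ = 0.0497917 m².
Substituting r = 0.0542 m, L = 0.2252 m, θ = 34.1°: d²x/dθ² = -0.049937 m.
a = ω²·d²x/dθ² = (142.1)²·(-0.049937) = -1007.8 m/s²;  |a| = 1007.8 m/s².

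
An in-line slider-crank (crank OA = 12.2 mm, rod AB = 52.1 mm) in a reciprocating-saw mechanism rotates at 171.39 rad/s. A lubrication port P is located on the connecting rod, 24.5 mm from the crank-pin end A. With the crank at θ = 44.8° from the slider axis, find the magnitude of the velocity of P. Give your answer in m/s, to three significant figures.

1.77

ω = 171.4 rad/s.  Crank-pin speed |V_A| = rω = 2.091 m/s, perpendicular to OA.
Rod angle: sinφ = −(r/L) sinθ ⇒ φ = -9.497°; ω_rod = −rω cosθ/√(L²−r²sin²θ) = -28.873 rad/s.
V_P = V_A + ω_rod × AP, with AP = 0.0245 m along the rod.
Components: V_Px = −rω sinθ − a·ω_rod·sinφ = -1.5901 m/s;  V_Py = rω cosθ + a·ω_rod·cosφ = +0.78598 m/s.
|V_P| = √(V_Px² + V_Py²) = 1.7737 m/s.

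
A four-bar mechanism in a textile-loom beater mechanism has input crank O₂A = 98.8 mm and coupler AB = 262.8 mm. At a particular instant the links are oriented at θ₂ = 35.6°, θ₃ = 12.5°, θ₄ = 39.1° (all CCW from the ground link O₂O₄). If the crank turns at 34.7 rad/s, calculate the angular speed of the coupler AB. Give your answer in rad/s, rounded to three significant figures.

1.78

ω₂ = 34.7 rad/s
Differentiating the loop-closure r₂e^{iθ₂}+r₃e^{iθ₃}=r₁+r₄e^{iθ₄} gives r₂ω₂e^{iθ₂}+r₃ω₃e^{iθ₃}=r₄ω₄e^{iθ₄}.
Eliminating the other unknown: ω₃ = r₂ω₂ sin(θ₄−θ₂) / [r₃ sin(θ₃−θ₄)].
Numerator sine = +0.06105; denominator sine = -0.44776.
Result = 0.0988·34.7·(+0.06105) / (0.2628·(-0.44776)) = -1.7787 rad/s; magnitude 1.7787 rad/s.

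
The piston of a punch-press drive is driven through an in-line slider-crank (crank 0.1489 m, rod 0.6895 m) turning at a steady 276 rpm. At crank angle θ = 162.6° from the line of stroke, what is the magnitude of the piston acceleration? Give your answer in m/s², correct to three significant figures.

ω = 2π·276/60 = 28.9 rad/s
x(θ) = r cosθ + √(L² − r² sin²θ); with ω constant, a = ω²·d²x/dθ².
d²x/dθ² = −r cosθ − r²(cos2θ)/√u − r⁴ sin²2θ/(4u^{3/2}),  u = L² − r² sin²θ = 0.473428 m².
Substituting r = 0.1489 m, L = 0.6895 m, θ = 162.6°: d²x/dθ² = +0.1155 m.
a = ω²·d²x/dθ² = (28.9)²·(+0.1155) = +96.488 m/s²;  |a| = 96.488 m/s².

96.5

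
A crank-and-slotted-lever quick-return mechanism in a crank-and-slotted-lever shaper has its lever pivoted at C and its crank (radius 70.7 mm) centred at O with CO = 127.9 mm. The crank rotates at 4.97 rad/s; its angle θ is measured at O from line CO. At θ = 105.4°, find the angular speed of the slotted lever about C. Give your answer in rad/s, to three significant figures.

0.780

ω = 4.97 rad/s
Crank pin A relative to C: A = (d + r cosθ, r sinθ); lever angle φ = atan2(r sinθ, d + r cosθ).
Differentiating tanφ: φ̇ = rω(d cosθ + r)/(d² + r² + 2dr cosθ).
d² + r² + 2dr cosθ = |CA|² = 0.0165543 m²;  d cosθ + r = +0.036735 m.
|ω_lever| = |0.0707·4.97·+0.036735| / 0.0165543 = 0.77974 rad/s.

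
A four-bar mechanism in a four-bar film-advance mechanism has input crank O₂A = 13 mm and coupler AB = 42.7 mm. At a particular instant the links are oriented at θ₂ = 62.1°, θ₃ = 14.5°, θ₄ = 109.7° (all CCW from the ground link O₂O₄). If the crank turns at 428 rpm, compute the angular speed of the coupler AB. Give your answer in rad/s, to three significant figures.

10.1

ω₂ = 44.82 rad/s (from 428 rpm).
Differentiating the loop-closure r₂e^{iθ₂}+r₃e^{iθ₃}=r₁+r₄e^{iθ₄} gives r₂ω₂e^{iθ₂}+r₃ω₃e^{iθ₃}=r₄ω₄e^{iθ₄}.
Eliminating the other unknown: ω₃ = r₂ω₂ sin(θ₄−θ₂) / [r₃ sin(θ₃−θ₄)].
Numerator sine = +0.73846; denominator sine = -0.99588.
Result = 0.013·44.82·(+0.73846) / (0.0427·(-0.99588)) = -10.118 rad/s; magnitude 10.118 rad/s.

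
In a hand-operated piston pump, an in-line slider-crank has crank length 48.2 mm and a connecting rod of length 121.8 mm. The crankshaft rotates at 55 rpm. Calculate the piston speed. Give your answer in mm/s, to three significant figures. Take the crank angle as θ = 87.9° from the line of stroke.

ω = 2π·55/60 = 5.76 rad/s
For an in-line slider-crank, x = r cosθ + √(L² − r² sin²θ), so v = −rω sinθ·[1 + r cosθ/√(L² − r² sin²θ)].
With r = 0.0482 m, L = 0.1218 m, θ = 87.9°: √(L² − r² sin²θ) = 0.11187 m.
v = −0.0482·5.76·0.99933·[1 + 0.0482·0.03664/0.11187] = -0.28181 m/s.
|v| = 0.28181 m/s = 281.81 mm/s.

282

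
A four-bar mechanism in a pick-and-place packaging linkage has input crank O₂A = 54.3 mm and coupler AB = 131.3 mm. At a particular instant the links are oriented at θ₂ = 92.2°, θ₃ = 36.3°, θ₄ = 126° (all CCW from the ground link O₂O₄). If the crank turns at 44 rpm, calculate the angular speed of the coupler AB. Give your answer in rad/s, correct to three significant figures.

ω₂ = 4.608 rad/s (from 44 rpm).
Differentiating the loop-closure r₂e^{iθ₂}+r₃e^{iθ₃}=r₁+r₄e^{iθ₄} gives r₂ω₂e^{iθ₂}+r₃ω₃e^{iθ₃}=r₄ω₄e^{iθ₄}.
Eliminating the other unknown: ω₃ = r₂ω₂ sin(θ₄−θ₂) / [r₃ sin(θ₃−θ₄)].
Numerator sine = +0.55630; denominator sine = -0.99999.
Result = 0.0543·4.608·(+0.55630) / (0.1313·(-0.99999)) = -1.0601 rad/s; magnitude 1.0601 rad/s.

1.06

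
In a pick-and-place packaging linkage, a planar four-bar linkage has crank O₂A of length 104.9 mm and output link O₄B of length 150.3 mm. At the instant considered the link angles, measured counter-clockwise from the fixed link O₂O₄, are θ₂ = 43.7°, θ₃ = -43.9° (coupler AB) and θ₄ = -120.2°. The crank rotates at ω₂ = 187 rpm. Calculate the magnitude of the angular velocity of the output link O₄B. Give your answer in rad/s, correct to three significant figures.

14.1

ω₂ = 19.58 rad/s (from 187 rpm).
Differentiating the loop-closure r₂e^{iθ₂}+r₃e^{iθ₃}=r₁+r₄e^{iθ₄} gives r₂ω₂e^{iθ₂}+r₃ω₃e^{iθ₃}=r₄ω₄e^{iθ₄}.
Eliminating the other unknown: ω₄ = r₂ω₂ sin(θ₂−θ₃) / [r₄ sin(θ₄−θ₃)].
Numerator sine = +0.99912; denominator sine = -0.97155.
Result = 0.1049·19.58·(+0.99912) / (0.1503·(-0.97155)) = -14.055 rad/s; magnitude 14.055 rad/s.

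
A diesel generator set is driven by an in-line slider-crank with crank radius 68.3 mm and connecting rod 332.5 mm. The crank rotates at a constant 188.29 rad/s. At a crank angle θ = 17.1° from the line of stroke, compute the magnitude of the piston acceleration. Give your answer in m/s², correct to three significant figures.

ω = 188.3 rad/s
x(θ) = r cosθ + √(L² − r² sin²θ); with ω constant, a = ω²·d²x/dθ².
d²x/dθ² = −r cosθ − r²(cos2θ)/√u − r⁴ sin²2θ/(4u^{3/2}),  u = L² − r² sin²θ = 0.110153 m².
Substituting r = 0.0683 m, L = 0.3325 m, θ = 17.1°: d²x/dθ² = -0.076953 m.
a = ω²·d²x/dθ² = (188.3)²·(-0.076953) = -2728.2 m/s²;  |a| = 2728.2 m/s².

2730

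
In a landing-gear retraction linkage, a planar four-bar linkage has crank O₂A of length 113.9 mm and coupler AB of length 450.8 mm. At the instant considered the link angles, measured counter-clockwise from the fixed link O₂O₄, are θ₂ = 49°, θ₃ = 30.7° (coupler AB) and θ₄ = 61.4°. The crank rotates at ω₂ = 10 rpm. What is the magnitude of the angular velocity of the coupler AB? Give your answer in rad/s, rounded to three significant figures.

0.111

ω₂ = 1.047 rad/s (from 10 rpm).
Differentiating the loop-closure r₂e^{iθ₂}+r₃e^{iθ₃}=r₁+r₄e^{iθ₄} gives r₂ω₂e^{iθ₂}+r₃ω₃e^{iθ₃}=r₄ω₄e^{iθ₄}.
Eliminating the other unknown: ω₃ = r₂ω₂ sin(θ₄−θ₂) / [r₃ sin(θ₃−θ₄)].
Numerator sine = +0.21474; denominator sine = -0.51054.
Result = 0.1139·1.047·(+0.21474) / (0.4508·(-0.51054)) = -0.11129 rad/s; magnitude 0.11129 rad/s.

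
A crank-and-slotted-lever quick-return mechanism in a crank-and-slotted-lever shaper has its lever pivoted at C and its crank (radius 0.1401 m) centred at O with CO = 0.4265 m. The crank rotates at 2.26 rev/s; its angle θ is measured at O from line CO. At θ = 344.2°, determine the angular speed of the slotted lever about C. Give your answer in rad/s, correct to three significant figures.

3.46

ω = 14.2 rad/s (from 2.26 rev/s).
Crank pin A relative to C: A = (d + r cosθ, r sinθ); lever angle φ = atan2(r sinθ, d + r cosθ).
Differentiating tanφ: φ̇ = rω(d cosθ + r)/(d² + r² + 2dr cosθ).
d² + r² + 2dr cosθ = |CA|² = 0.31652 m²;  d cosθ + r = +0.55049 m.
|ω_lever| = |0.1401·14.2·+0.55049| / 0.31652 = 3.46 rad/s.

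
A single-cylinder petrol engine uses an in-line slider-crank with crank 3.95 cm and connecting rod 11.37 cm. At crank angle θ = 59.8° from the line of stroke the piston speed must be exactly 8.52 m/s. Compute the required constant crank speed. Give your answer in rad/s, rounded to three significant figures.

For an in-line slider-crank, |v_piston| = rω|sinθ|·[1 + r cosθ/√(L² − r² sin²θ)].
With r = 0.0395 m, L = 0.1137 m, θ = 59.8°: the bracketed kinematic factor |dx/dθ| = 0.040393 m.
ω = v/|dx/dθ| = 8.52/0.040393 = 210.93 rad/s.

211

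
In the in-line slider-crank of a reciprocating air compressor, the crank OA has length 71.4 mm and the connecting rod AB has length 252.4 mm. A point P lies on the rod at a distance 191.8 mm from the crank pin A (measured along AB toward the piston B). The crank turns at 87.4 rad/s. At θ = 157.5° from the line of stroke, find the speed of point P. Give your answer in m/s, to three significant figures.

2.36

ω = 87.4 rad/s.  Crank-pin speed |V_A| = rω = 6.2404 m/s, perpendicular to OA.
Rod angle: sinφ = −(r/L) sinθ ⇒ φ = -6.215°; ω_rod = −rω cosθ/√(L²−r²sin²θ) = +22.977 rad/s.
V_P = V_A + ω_rod × AP, with AP = 0.1918 m along the rod.
Components: V_Px = −rω sinθ − a·ω_rod·sinφ = -1.911 m/s;  V_Py = rω cosθ + a·ω_rod·cosφ = -1.3842 m/s.
|V_P| = √(V_Px² + V_Py²) = 2.3597 m/s.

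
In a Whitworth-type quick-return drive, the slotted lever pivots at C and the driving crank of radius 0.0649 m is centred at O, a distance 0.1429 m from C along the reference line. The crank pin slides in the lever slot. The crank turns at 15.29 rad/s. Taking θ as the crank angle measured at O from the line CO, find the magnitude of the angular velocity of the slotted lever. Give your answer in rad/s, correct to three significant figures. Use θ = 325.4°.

ω = 15.29 rad/s
Crank pin A relative to C: A = (d + r cosθ, r sinθ); lever angle φ = atan2(r sinθ, d + r cosθ).
Differentiating tanφ: φ̇ = rω(d cosθ + r)/(d² + r² + 2dr cosθ).
d² + r² + 2dr cosθ = |CA|² = 0.0399003 m²;  d cosθ + r = +0.18253 m.
|ω_lever| = |0.0649·15.29·+0.18253| / 0.0399003 = 4.5394 rad/s.

4.54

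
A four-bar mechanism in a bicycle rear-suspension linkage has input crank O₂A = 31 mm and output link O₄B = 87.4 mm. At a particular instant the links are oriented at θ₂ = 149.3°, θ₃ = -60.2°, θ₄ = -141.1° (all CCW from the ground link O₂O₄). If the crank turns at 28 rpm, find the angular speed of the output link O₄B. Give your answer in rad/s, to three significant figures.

0.519

ω₂ = 2.932 rad/s (from 28 rpm).
Differentiating the loop-closure r₂e^{iθ₂}+r₃e^{iθ₃}=r₁+r₄e^{iθ₄} gives r₂ω₂e^{iθ₂}+r₃ω₃e^{iθ₃}=r₄ω₄e^{iθ₄}.
Eliminating the other unknown: ω₄ = r₂ω₂ sin(θ₂−θ₃) / [r₄ sin(θ₄−θ₃)].
Numerator sine = -0.49242; denominator sine = -0.98741.
Result = 0.031·2.932·(-0.49242) / (0.0874·(-0.98741)) = +0.51865 rad/s; magnitude 0.51865 rad/s.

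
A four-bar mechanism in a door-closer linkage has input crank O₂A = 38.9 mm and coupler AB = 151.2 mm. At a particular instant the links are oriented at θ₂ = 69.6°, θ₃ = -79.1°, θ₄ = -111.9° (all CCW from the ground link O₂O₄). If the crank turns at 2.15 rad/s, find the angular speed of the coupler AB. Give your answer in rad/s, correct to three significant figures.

ω₂ = 2.15 rad/s
Differentiating the loop-closure r₂e^{iθ₂}+r₃e^{iθ₃}=r₁+r₄e^{iθ₄} gives r₂ω₂e^{iθ₂}+r₃ω₃e^{iθ₃}=r₄ω₄e^{iθ₄}.
Eliminating the other unknown: ω₃ = r₂ω₂ sin(θ₄−θ₂) / [r₃ sin(θ₃−θ₄)].
Numerator sine = +0.02618; denominator sine = +0.54171.
Result = 0.0389·2.15·(+0.02618) / (0.1512·(+0.54171)) = +0.026729 rad/s; magnitude 0.026729 rad/s.

0.0267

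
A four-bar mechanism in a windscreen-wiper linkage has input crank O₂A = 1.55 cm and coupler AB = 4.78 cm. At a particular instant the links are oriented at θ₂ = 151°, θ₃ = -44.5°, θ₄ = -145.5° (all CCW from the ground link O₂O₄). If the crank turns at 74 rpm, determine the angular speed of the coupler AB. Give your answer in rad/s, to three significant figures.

2.29

ω₂ = 7.749 rad/s (from 74 rpm).
Differentiating the loop-closure r₂e^{iθ₂}+r₃e^{iθ₃}=r₁+r₄e^{iθ₄} gives r₂ω₂e^{iθ₂}+r₃ω₃e^{iθ₃}=r₄ω₄e^{iθ₄}.
Eliminating the other unknown: ω₃ = r₂ω₂ sin(θ₄−θ₂) / [r₃ sin(θ₃−θ₄)].
Numerator sine = +0.89493; denominator sine = +0.98163.
Result = 0.0155·7.749·(+0.89493) / (0.0478·(+0.98163)) = +2.2909 rad/s; magnitude 2.2909 rad/s.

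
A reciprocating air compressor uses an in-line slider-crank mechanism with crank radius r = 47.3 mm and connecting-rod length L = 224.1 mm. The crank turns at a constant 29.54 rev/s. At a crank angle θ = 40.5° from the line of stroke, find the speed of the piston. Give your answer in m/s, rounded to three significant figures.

ω = 2π·29.5 = 185.6 rad/s
For an in-line slider-crank, x = r cosθ + √(L² − r² sin²θ), so v = −rω sinθ·[1 + r cosθ/√(L² − r² sin²θ)].
With r = 0.0473 m, L = 0.2241 m, θ = 40.5°: √(L² − r² sin²θ) = 0.22198 m.
v = −0.0473·185.6·0.64945·[1 + 0.0473·0.76041/0.22198] = -6.6254 m/s.
|v| = 6.6254 m/s.

6.63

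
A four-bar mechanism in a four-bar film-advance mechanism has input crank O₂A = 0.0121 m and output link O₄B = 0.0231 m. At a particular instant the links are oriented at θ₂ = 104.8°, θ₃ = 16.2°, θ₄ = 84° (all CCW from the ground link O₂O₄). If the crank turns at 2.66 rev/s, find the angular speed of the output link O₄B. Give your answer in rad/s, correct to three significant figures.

ω₂ = 16.71 rad/s (from 2.66 rev/s).
Differentiating the loop-closure r₂e^{iθ₂}+r₃e^{iθ₃}=r₁+r₄e^{iθ₄} gives r₂ω₂e^{iθ₂}+r₃ω₃e^{iθ₃}=r₄ω₄e^{iθ₄}.
Eliminating the other unknown: ω₄ = r₂ω₂ sin(θ₂−θ₃) / [r₄ sin(θ₄−θ₃)].
Numerator sine = +0.99970; denominator sine = +0.92587.
Result = 0.0121·16.71·(+0.99970) / (0.0231·(+0.92587)) = +9.4527 rad/s; magnitude 9.4527 rad/s.

9.45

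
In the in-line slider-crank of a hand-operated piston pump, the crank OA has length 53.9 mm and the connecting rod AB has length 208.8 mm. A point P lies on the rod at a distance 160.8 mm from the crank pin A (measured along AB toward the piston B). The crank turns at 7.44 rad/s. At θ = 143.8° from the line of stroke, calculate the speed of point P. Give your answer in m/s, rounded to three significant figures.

ω = 7.44 rad/s.  Crank-pin speed |V_A| = rω = 0.40102 m/s, perpendicular to OA.
Rod angle: sinφ = −(r/L) sinθ ⇒ φ = -8.770°; ω_rod = −rω cosθ/√(L²−r²sin²θ) = +1.5682 rad/s.
V_P = V_A + ω_rod × AP, with AP = 0.1608 m along the rod.
Components: V_Px = −rω sinθ − a·ω_rod·sinφ = -0.1984 m/s;  V_Py = rω cosθ + a·ω_rod·cosφ = -0.074392 m/s.
|V_P| = √(V_Px² + V_Py²) = 0.21189 m/s.

0.212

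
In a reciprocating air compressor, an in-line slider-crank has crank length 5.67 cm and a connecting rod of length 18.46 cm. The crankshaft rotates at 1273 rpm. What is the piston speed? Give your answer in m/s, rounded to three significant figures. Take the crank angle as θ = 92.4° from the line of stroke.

ω = 2π·1273/60 = 133.3 rad/s
For an in-line slider-crank, x = r cosθ + √(L² − r² sin²θ), so v = −rω sinθ·[1 + r cosθ/√(L² − r² sin²θ)].
With r = 0.0567 m, L = 0.1846 m, θ = 92.4°: √(L² − r² sin²θ) = 0.17569 m.
v = −0.0567·133.3·0.99912·[1 + 0.0567·-0.04188/0.17569] = -7.4499 m/s.
|v| = 7.4499 m/s.

7.45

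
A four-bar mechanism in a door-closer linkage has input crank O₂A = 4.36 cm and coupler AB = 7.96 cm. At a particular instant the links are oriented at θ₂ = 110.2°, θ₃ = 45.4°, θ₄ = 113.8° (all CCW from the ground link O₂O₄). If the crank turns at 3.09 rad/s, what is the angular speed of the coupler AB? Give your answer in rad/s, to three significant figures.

ω₂ = 3.09 rad/s
Differentiating the loop-closure r₂e^{iθ₂}+r₃e^{iθ₃}=r₁+r₄e^{iθ₄} gives r₂ω₂e^{iθ₂}+r₃ω₃e^{iθ₃}=r₄ω₄e^{iθ₄}.
Eliminating the other unknown: ω₃ = r₂ω₂ sin(θ₄−θ₂) / [r₃ sin(θ₃−θ₄)].
Numerator sine = +0.06279; denominator sine = -0.92978.
Result = 0.0436·3.09·(+0.06279) / (0.0796·(-0.92978)) = -0.1143 rad/s; magnitude 0.1143 rad/s.

0.114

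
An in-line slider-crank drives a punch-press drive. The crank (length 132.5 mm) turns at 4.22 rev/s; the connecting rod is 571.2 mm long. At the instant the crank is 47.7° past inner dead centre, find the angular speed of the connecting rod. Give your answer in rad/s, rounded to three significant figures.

4.20

ω = 26.52 rad/s (converted from 4.22 rev/s).
The rod makes angle φ with the slider axis where L sinφ = r sinθ; differentiating, L cosφ·φ̇ = r ω cosθ.
L cosφ = √(L² − r² sin²θ) = 0.56273 m.
|ω_rod| = r ω |cosθ| / √(L² − r² sin²θ) = 0.1325·26.52·0.67301/0.56273 = 4.2018 rad/s.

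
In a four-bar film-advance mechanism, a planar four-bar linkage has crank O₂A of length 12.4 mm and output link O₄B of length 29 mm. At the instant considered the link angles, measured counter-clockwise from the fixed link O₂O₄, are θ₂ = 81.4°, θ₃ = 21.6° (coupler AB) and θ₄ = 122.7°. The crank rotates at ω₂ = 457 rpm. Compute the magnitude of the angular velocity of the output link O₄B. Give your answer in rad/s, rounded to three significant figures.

ω₂ = 47.86 rad/s (from 457 rpm).
Differentiating the loop-closure r₂e^{iθ₂}+r₃e^{iθ₃}=r₁+r₄e^{iθ₄} gives r₂ω₂e^{iθ₂}+r₃ω₃e^{iθ₃}=r₄ω₄e^{iθ₄}.
Eliminating the other unknown: ω₄ = r₂ω₂ sin(θ₂−θ₃) / [r₄ sin(θ₄−θ₃)].
Numerator sine = +0.86427; denominator sine = +0.98129.
Result = 0.0124·47.86·(+0.86427) / (0.029·(+0.98129)) = +18.023 rad/s; magnitude 18.023 rad/s.

18.0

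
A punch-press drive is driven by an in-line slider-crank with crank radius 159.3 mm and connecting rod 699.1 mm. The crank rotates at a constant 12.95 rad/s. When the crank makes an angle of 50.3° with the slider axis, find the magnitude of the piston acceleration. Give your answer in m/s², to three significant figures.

16.0

ω = 12.95 rad/s
x(θ) = r cosθ + √(L² − r² sin²θ); with ω constant, a = ω²·d²x/dθ².
d²x/dθ² = −r cosθ − r²(cos2θ)/√u − r⁴ sin²2θ/(4u^{3/2}),  u = L² − r² sin²θ = 0.473719 m².
Substituting r = 0.1593 m, L = 0.6991 m, θ = 50.3°: d²x/dθ² = -0.095451 m.
a = ω²·d²x/dθ² = (12.95)²·(-0.095451) = -16.007 m/s²;  |a| = 16.007 m/s².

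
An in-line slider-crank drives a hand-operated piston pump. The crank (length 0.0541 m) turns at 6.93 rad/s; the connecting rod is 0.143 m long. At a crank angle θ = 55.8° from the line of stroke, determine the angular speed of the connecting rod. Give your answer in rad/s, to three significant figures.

1.55

ω = 6.93 rad/s
The rod makes angle φ with the slider axis where L sinφ = r sinθ; differentiating, L cosφ·φ̇ = r ω cosθ.
L cosφ = √(L² − r² sin²θ) = 0.13582 m.
|ω_rod| = r ω |cosθ| / √(L² − r² sin²θ) = 0.0541·6.93·0.56208/0.13582 = 1.5516 rad/s.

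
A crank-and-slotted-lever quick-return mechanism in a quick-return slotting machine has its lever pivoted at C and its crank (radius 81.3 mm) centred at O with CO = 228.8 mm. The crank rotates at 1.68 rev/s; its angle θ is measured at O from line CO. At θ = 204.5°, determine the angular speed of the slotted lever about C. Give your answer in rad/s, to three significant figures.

ω = 10.56 rad/s (from 1.68 rev/s).
Crank pin A relative to C: A = (d + r cosθ, r sinθ); lever angle φ = atan2(r sinθ, d + r cosθ).
Differentiating tanφ: φ̇ = rω(d cosθ + r)/(d² + r² + 2dr cosθ).
d² + r² + 2dr cosθ = |CA|² = 0.025106 m²;  d cosθ + r = -0.1269 m.
|ω_lever| = |0.0813·10.56·-0.1269| / 0.025106 = 4.3377 rad/s.

4.34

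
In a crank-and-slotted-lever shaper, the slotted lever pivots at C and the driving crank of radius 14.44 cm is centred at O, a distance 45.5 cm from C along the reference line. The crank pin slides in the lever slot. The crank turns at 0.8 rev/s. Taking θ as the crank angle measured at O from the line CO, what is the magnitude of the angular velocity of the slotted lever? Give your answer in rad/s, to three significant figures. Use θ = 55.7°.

0.964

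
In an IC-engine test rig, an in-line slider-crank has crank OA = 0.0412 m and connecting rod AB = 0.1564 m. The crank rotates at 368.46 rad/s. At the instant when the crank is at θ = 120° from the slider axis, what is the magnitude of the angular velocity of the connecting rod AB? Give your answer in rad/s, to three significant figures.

ω = 368.5 rad/s
The rod makes angle φ with the slider axis where L sinφ = r sinθ; differentiating, L cosφ·φ̇ = r ω cosθ.
L cosφ = √(L² − r² sin²θ) = 0.15228 m.
|ω_rod| = r ω |cosθ| / √(L² − r² sin²θ) = 0.0412·368.5·0.50000/0.15228 = 49.846 rad/s.

49.8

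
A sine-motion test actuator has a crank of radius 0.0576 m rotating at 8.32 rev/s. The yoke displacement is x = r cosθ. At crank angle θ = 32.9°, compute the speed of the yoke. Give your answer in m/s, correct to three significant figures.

1.64

ω = 52.28 rad/s (from 8.32 rev/s).
x = r cosθ ⇒ ẋ = −rω sinθ.
|v| = rω|sinθ| = 0.0576·52.28·|sin 32.9°| = 1.6356 m/s.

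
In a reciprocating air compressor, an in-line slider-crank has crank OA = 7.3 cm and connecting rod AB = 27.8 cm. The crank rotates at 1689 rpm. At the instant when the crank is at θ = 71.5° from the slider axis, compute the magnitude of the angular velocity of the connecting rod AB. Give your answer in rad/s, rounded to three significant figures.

15.2

ω = 176.9 rad/s (converted from 1689 rpm).
The rod makes angle φ with the slider axis where L sinφ = r sinθ; differentiating, L cosφ·φ̇ = r ω cosθ.
L cosφ = √(L² − r² sin²θ) = 0.26924 m.
|ω_rod| = r ω |cosθ| / √(L² − r² sin²θ) = 0.073·176.9·0.31730/0.26924 = 15.216 rad/s.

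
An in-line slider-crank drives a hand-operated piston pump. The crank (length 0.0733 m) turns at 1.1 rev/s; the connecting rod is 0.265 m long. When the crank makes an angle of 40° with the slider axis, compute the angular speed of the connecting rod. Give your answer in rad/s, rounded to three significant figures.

1.49

ω = 6.912 rad/s (converted from 1.1 rev/s).
The rod makes angle φ with the slider axis where L sinφ = r sinθ; differentiating, L cosφ·φ̇ = r ω cosθ.
L cosφ = √(L² − r² sin²θ) = 0.26078 m.
|ω_rod| = r ω |cosθ| / √(L² − r² sin²θ) = 0.0733·6.912·0.76604/0.26078 = 1.4882 rad/s.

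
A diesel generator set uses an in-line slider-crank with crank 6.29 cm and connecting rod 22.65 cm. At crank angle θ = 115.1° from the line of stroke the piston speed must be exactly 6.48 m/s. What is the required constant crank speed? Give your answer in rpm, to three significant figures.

1240

For an in-line slider-crank, |v_piston| = rω|sinθ|·[1 + r cosθ/√(L² − r² sin²θ)].
With r = 0.0629 m, L = 0.2265 m, θ = 115.1°: the bracketed kinematic factor |dx/dθ| = 0.050027 m.
ω = v/|dx/dθ| = 6.48/0.050027 = 129.53 rad/s.
N = 60ω/(2π) = 1236.9 rpm.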